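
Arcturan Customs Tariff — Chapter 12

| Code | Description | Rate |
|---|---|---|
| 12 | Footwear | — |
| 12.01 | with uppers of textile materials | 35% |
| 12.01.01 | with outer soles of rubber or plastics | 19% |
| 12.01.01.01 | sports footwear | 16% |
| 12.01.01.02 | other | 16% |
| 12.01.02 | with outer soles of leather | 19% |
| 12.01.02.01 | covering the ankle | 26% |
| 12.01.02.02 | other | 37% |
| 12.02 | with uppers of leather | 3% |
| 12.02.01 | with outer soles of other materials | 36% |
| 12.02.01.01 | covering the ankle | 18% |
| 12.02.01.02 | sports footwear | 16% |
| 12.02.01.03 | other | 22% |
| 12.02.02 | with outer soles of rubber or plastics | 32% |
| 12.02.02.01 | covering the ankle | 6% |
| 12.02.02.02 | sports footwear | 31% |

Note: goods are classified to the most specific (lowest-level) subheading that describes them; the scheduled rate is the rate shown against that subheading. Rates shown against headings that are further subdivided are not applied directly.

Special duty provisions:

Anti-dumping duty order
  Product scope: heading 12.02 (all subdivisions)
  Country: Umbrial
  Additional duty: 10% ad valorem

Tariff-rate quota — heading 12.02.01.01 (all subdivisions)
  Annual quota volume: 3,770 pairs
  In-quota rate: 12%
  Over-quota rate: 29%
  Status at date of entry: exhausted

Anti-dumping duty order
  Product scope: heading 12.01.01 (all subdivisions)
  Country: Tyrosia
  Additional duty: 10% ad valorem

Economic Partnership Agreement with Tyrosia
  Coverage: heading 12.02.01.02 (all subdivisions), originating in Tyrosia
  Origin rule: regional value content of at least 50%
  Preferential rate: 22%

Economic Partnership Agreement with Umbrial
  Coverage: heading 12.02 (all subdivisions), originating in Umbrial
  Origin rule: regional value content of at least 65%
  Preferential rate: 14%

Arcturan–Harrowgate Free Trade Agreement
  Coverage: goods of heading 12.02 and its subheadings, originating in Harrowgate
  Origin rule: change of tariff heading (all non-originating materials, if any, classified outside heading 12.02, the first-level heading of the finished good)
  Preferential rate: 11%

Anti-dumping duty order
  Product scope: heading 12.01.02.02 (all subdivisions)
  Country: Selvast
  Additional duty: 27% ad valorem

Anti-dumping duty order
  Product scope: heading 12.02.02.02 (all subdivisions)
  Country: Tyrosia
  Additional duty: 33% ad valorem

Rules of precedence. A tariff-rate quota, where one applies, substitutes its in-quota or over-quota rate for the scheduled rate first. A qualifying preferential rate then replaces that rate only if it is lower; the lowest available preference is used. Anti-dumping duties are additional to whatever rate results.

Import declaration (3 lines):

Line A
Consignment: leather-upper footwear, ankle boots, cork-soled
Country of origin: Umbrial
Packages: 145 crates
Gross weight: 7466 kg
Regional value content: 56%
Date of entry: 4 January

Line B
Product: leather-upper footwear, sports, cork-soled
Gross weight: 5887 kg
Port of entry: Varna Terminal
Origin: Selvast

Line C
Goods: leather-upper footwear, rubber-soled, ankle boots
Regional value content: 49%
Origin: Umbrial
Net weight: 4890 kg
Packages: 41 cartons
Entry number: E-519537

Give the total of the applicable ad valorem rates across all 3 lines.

Line A: leather-upper → 12.02; cork-soled → 12.02.01; ankle boots → 12.02.01.01. Scheduled 18%. quota on 12.02.01.01 exhausted → over-quota 29%; Umbrial agreement on 12.02: RVC < 65%; anti-dumping (Umbrial, 12.02): +10%; total 29% + 10% = 39%. → 39%.
Line B: leather-upper → 12.02; cork-soled → 12.02.01; sports → 12.02.01.02. Scheduled 16%. No special measure applies. → 16%.
Line C: leather-upper → 12.02; rubber-soled → 12.02.02; ankle boots → 12.02.02.01. Scheduled 6%. Umbrial agreement on 12.02: RVC < 65%; anti-dumping (Umbrial, 12.02): +10%; total 6% + 10% = 16%. → 16%.
Sum: 39% + 16% + 16% = 71%.

71%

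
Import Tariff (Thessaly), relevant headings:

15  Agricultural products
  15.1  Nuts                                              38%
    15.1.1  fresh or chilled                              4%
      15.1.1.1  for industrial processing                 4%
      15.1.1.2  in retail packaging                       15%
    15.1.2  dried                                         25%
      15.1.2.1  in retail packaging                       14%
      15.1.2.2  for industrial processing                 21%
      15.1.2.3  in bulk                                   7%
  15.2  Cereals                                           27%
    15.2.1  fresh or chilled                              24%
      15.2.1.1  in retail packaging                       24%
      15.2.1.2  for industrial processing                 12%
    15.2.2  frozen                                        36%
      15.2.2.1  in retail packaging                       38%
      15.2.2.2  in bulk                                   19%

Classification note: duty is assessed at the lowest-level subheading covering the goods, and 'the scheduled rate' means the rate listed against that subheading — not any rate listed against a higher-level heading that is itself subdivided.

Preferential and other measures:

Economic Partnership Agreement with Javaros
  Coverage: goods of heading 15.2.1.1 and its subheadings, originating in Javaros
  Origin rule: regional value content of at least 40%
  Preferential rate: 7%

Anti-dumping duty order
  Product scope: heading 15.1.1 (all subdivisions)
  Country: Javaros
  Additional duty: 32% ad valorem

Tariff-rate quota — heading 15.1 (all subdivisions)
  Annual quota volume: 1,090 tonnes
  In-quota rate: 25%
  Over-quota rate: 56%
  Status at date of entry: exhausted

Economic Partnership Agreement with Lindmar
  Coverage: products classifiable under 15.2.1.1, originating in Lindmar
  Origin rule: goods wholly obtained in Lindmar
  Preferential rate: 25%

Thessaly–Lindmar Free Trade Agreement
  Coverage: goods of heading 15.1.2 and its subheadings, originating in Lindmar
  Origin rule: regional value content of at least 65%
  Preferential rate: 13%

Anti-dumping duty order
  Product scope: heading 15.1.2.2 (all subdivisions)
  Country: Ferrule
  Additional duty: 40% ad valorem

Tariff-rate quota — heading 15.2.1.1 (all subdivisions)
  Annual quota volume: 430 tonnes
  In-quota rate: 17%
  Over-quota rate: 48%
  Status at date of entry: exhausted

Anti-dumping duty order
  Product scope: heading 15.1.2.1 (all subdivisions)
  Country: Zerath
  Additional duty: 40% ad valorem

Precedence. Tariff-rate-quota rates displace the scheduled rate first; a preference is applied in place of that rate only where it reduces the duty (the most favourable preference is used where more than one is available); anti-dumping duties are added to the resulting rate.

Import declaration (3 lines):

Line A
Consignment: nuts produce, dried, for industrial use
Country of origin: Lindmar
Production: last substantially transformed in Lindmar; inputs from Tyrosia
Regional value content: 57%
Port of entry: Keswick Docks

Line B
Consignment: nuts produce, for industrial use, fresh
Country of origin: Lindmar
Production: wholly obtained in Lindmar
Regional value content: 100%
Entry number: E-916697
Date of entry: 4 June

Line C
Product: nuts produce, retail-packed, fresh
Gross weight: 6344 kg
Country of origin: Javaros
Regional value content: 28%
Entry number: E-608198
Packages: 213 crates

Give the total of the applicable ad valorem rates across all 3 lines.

200%

Line A: nuts → 15.1; dried → 15.1.2; for industrial use → 15.1.2.2. Scheduled 21%. quota on 15.1 exhausted → over-quota 56%; Lindmar agreement on 15.2.1.1: 15.1.2.2 not covered; Lindmar agreement on 15.1.2: RVC < 65%. → 56%.
Line B: nuts → 15.1; fresh → 15.1.1; for industrial use → 15.1.1.1. Scheduled 4%. quota on 15.1 exhausted → over-quota 56%; Lindmar agreement on 15.2.1.1: 15.1.1.1 not covered; Lindmar agreement on 15.1.2: 15.1.1.1 not covered. → 56%.
Line C: nuts → 15.1; fresh → 15.1.1; retail-packed → 15.1.1.2. Scheduled 15%. quota on 15.1 exhausted → over-quota 56%; Javaros agreement on 15.2.1.1: 15.1.1.2 not covered; anti-dumping (Javaros, 15.1.1): +32%; total 56% + 32% = 88%. → 88%.
Sum: 56% + 56% + 88% = 200%.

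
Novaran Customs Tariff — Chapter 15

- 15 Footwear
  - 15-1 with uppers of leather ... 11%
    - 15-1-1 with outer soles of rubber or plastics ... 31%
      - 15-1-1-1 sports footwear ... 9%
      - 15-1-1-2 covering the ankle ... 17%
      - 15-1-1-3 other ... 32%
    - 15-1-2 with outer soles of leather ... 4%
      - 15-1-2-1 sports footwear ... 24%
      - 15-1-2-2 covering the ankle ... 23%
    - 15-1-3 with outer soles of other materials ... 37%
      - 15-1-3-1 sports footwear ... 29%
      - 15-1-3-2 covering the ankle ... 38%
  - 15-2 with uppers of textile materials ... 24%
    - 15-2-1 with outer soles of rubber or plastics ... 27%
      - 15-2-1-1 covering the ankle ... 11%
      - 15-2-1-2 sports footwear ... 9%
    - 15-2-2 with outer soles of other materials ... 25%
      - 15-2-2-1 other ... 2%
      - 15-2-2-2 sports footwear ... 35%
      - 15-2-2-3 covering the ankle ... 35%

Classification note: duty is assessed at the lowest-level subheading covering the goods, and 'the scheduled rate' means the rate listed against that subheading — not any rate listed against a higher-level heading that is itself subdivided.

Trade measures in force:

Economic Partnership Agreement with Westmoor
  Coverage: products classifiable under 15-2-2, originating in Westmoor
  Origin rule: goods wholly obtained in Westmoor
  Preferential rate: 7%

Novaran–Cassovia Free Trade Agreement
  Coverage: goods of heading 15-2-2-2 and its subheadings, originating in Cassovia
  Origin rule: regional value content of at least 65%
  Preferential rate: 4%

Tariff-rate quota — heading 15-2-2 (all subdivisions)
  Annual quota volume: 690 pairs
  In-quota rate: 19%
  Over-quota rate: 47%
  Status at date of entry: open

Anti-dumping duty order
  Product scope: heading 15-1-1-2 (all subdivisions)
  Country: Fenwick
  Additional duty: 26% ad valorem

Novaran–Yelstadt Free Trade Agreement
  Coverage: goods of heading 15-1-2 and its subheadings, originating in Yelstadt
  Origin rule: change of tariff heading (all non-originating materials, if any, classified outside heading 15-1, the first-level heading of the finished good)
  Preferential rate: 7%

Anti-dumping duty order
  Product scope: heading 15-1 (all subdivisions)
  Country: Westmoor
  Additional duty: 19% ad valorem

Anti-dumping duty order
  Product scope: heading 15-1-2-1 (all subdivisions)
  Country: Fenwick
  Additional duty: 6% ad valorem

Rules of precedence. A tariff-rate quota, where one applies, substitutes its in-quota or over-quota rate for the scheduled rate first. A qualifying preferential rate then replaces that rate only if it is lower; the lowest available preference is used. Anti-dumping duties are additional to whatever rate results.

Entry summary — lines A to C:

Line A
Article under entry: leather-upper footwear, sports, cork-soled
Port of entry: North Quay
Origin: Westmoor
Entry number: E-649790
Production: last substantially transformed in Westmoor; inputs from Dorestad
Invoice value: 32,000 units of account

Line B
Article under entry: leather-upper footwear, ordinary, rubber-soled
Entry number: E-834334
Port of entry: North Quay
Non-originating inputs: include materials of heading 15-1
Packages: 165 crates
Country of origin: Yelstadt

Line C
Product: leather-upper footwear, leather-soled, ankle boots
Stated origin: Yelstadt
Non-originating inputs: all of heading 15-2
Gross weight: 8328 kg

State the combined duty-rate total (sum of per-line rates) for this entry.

87%

Line A: leather-upper → 15-1; cork-soled → 15-1-3; sports → 15-1-3-1. Scheduled 29%. Westmoor agreement on 15-2-2: 15-1-3-1 not covered; anti-dumping (Westmoor, 15-1): +19%; total 29% + 19% = 48%. → 48%.
Line B: leather-upper → 15-1; rubber-soled → 15-1-1; ordinary → 15-1-1-3. Scheduled 32%. Yelstadt agreement on 15-1-2: 15-1-1-3 not covered. → 32%.
Line C: leather-upper → 15-1; leather-soled → 15-1-2; ankle boots → 15-1-2-2. Scheduled 23%. Yelstadt agreement on 15-1-2: CTH met → 7% available; preferential 7%. → 7%.
Sum: 48% + 32% + 7% = 87%.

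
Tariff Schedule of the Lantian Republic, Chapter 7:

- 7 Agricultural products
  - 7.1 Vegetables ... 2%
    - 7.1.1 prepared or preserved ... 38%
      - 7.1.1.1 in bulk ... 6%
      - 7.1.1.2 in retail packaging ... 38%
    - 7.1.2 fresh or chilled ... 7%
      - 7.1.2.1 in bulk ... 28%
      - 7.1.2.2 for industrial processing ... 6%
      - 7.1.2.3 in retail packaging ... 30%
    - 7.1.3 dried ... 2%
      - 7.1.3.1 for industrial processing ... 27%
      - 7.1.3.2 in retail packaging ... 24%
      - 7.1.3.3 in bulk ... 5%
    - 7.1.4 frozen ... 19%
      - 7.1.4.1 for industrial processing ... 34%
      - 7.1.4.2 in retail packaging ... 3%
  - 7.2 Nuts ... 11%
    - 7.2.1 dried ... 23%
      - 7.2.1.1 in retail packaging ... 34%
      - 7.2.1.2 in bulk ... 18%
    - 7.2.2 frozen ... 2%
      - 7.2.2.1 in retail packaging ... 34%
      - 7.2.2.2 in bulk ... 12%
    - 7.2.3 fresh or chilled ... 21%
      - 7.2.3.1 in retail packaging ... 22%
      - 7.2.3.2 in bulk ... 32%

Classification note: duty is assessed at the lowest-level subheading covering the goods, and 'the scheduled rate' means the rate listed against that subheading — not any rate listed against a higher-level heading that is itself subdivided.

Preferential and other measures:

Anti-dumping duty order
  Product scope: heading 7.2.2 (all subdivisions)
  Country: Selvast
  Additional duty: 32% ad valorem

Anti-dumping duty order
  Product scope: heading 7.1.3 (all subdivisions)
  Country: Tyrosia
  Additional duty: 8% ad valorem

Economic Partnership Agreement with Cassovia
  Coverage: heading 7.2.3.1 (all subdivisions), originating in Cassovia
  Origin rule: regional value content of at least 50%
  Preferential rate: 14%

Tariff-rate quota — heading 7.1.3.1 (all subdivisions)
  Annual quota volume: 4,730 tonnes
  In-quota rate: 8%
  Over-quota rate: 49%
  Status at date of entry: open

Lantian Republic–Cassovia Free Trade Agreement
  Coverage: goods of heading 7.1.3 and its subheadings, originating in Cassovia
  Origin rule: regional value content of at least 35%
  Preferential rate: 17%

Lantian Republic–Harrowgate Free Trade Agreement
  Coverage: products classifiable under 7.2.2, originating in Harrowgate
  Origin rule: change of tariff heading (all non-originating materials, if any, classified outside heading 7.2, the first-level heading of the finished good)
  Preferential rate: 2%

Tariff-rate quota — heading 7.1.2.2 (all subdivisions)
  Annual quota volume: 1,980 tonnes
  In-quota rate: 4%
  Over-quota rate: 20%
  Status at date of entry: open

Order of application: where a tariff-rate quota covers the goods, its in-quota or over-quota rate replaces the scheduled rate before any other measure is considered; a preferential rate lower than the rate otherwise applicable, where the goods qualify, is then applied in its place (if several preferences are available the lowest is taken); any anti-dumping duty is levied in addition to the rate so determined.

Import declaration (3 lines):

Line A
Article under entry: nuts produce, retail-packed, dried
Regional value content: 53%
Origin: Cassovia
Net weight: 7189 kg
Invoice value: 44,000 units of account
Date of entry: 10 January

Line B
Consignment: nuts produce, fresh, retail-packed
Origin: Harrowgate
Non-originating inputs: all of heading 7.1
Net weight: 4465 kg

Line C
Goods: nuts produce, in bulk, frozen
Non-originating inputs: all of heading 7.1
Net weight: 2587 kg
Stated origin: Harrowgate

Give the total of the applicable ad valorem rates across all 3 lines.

Line A: nuts → 7.2; dried → 7.2.1; retail-packed → 7.2.1.1. Scheduled 34%. Cassovia agreement on 7.2.3.1: 7.2.1.1 not covered; Cassovia agreement on 7.1.3: 7.2.1.1 not covered. → 34%.
Line B: nuts → 7.2; fresh → 7.2.3; retail-packed → 7.2.3.1. Scheduled 22%. Harrowgate agreement on 7.2.2: 7.2.3.1 not covered. → 22%.
Line C: nuts → 7.2; frozen → 7.2.2; in bulk → 7.2.2.2. Scheduled 12%. Harrowgate agreement on 7.2.2: CTH met → 2% available; preferential 2%. → 2%.
Sum: 34% + 22% + 2% = 58%.

58%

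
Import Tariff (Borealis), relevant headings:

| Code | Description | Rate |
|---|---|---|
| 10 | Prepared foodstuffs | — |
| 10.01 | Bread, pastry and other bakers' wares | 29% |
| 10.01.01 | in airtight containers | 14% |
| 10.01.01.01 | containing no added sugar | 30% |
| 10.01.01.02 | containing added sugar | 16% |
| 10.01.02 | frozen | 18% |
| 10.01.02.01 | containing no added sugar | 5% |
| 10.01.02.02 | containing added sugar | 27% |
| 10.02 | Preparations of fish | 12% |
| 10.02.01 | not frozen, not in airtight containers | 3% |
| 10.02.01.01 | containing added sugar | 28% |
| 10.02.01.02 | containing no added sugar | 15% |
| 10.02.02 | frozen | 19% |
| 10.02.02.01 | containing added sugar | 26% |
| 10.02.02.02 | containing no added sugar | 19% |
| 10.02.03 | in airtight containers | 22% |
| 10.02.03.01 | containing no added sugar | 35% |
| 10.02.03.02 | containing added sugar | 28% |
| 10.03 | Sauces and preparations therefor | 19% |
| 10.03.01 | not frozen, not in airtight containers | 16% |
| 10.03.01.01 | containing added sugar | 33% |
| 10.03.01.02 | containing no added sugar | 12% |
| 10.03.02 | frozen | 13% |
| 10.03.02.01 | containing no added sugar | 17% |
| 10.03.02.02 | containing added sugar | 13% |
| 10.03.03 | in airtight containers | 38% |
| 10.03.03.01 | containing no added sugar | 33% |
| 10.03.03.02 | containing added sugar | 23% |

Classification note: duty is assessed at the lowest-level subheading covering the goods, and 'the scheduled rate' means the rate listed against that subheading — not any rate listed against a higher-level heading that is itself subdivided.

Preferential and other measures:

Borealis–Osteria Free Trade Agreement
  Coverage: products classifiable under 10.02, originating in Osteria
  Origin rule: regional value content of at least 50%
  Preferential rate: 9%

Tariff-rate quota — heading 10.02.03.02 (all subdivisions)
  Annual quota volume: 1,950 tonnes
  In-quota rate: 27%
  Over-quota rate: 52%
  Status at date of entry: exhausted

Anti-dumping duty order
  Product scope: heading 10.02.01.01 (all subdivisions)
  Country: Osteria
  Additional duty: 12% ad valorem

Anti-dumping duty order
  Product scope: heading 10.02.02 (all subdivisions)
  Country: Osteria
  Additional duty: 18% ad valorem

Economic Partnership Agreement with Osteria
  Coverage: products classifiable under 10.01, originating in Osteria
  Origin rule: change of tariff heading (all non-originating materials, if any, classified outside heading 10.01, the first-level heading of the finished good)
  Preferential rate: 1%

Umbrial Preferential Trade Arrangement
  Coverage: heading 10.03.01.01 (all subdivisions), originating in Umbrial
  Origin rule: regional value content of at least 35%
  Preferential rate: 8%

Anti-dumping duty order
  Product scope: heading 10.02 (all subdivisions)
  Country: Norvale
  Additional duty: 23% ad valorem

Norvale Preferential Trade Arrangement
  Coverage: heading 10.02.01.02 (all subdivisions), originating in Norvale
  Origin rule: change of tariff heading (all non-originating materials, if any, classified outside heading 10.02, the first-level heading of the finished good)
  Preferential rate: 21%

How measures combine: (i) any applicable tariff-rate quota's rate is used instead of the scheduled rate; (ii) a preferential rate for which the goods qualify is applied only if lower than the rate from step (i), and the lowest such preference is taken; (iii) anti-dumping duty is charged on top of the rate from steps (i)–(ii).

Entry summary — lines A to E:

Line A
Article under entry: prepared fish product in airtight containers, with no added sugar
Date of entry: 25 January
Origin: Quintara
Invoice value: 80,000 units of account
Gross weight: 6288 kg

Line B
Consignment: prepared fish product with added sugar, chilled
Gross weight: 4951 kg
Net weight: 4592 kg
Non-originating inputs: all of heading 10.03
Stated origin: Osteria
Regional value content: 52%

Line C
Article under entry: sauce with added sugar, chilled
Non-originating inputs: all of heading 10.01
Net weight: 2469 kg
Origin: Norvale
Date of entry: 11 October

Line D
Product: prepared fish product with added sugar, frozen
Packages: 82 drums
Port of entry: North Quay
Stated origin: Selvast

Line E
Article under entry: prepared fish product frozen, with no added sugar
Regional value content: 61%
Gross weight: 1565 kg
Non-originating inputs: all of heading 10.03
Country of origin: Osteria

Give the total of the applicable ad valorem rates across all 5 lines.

Line A: prepared fish product → 10.02; in airtight containers → 10.02.03; with no added sugar → 10.02.03.01. Scheduled 35%. No special measure applies. → 35%.
Line B: prepared fish product → 10.02; chilled → 10.02.01; with added sugar → 10.02.01.01. Scheduled 28%. Osteria agreement on 10.02: RVC ≥ 50% → 9% available; Osteria agreement on 10.01: 10.02.01.01 not covered; preferential 9%; anti-dumping (Osteria, 10.02.01.01): +12%; total 9% + 12% = 21%. → 21%.
Line C: sauce → 10.03; chilled → 10.03.01; with added sugar → 10.03.01.01. Scheduled 33%. Norvale agreement on 10.02.01.02: 10.03.01.01 not covered. → 33%.
Line D: prepared fish product → 10.02; frozen → 10.02.02; with added sugar → 10.02.02.01. Scheduled 26%. No special measure applies. → 26%.
Line E: prepared fish product → 10.02; frozen → 10.02.02; with no added sugar → 10.02.02.02. Scheduled 19%. Osteria agreement on 10.02: RVC ≥ 50% → 9% available; Osteria agreement on 10.01: 10.02.02.02 not covered; preferential 9%; anti-dumping (Osteria, 10.02.02): +18%; total 9% + 18% = 27%. → 27%.
Sum: 35% + 21% + 33% + 26% + 27% = 142%.

142%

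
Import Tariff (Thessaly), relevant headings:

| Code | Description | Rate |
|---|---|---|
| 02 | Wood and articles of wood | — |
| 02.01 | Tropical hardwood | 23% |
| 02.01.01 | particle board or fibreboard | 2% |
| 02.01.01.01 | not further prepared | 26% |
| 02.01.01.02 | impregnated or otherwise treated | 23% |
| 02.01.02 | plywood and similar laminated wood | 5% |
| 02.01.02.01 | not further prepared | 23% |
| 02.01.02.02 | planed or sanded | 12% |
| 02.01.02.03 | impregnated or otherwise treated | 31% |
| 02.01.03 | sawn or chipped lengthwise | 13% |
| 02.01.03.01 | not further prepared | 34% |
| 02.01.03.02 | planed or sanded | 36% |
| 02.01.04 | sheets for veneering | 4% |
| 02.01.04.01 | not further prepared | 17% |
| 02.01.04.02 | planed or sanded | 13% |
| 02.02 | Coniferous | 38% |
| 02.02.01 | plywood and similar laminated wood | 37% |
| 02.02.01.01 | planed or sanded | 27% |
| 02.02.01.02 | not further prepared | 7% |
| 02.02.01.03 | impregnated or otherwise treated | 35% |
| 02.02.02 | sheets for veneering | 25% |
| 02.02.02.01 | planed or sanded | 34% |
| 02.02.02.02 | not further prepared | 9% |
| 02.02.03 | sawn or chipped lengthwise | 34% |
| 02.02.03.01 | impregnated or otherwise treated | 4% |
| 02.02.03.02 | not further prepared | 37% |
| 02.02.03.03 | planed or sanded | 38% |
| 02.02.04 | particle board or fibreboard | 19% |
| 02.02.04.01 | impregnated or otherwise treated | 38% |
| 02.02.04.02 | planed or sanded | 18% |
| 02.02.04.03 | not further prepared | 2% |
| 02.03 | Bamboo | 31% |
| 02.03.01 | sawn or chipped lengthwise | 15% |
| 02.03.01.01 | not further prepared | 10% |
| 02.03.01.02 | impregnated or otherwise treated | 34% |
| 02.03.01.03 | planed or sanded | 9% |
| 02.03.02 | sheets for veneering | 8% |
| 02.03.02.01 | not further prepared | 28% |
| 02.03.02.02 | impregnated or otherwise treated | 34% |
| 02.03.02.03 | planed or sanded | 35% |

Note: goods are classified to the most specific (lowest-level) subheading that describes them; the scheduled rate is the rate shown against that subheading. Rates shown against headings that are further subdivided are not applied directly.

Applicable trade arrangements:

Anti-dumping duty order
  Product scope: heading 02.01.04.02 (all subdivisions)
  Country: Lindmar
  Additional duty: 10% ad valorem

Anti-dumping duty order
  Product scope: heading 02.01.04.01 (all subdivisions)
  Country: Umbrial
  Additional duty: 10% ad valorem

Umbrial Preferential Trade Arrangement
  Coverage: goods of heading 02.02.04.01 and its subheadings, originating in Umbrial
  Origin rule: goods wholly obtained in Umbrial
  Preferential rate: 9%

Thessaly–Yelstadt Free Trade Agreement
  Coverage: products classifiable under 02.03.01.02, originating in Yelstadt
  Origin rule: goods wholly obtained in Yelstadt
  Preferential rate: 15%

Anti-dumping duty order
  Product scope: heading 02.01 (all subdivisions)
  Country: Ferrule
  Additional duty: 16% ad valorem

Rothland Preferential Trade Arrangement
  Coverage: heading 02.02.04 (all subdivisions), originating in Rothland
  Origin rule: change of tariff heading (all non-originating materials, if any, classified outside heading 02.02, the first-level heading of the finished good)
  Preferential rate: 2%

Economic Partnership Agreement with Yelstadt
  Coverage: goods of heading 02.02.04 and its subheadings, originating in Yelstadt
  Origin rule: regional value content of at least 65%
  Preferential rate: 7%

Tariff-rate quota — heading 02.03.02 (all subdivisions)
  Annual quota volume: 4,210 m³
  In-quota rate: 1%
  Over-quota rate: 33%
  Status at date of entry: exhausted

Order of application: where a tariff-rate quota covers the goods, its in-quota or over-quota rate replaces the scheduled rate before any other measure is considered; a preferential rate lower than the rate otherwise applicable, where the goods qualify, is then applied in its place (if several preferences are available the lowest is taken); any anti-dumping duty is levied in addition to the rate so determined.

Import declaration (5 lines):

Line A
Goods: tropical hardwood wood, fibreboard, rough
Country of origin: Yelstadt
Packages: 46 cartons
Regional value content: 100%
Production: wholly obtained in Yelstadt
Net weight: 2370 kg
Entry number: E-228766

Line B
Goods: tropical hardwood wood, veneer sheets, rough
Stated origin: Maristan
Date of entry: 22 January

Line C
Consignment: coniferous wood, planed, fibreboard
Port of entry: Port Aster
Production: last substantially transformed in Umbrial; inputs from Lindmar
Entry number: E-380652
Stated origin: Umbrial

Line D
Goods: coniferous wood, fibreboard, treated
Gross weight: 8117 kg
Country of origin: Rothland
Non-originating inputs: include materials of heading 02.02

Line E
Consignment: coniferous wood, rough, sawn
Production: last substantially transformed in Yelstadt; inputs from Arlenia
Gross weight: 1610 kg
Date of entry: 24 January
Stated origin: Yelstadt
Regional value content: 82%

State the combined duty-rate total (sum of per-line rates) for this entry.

136%

Line A: tropical hardwood → 02.01; fibreboard → 02.01.01; rough → 02.01.01.01. Scheduled 26%. Yelstadt agreement on 02.03.01.02: 02.01.01.01 not covered; Yelstadt agreement on 02.02.04: 02.01.01.01 not covered. → 26%.
Line B: tropical hardwood → 02.01; veneer sheets → 02.01.04; rough → 02.01.04.01. Scheduled 17%. No special measure applies. → 17%.
Line C: coniferous → 02.02; fibreboard → 02.02.04; planed → 02.02.04.02. Scheduled 18%. Umbrial agreement on 02.02.04.01: 02.02.04.02 not covered. → 18%.
Line D: coniferous → 02.02; fibreboard → 02.02.04; treated → 02.02.04.01. Scheduled 38%. Rothland agreement on 02.02.04: CTH not met. → 38%.
Line E: coniferous → 02.02; sawn → 02.02.03; rough → 02.02.03.02. Scheduled 37%. Yelstadt agreement on 02.03.01.02: 02.02.03.02 not covered; Yelstadt agreement on 02.02.04: 02.02.03.02 not covered. → 37%.
Sum: 26% + 17% + 18% + 38% + 37% = 136%.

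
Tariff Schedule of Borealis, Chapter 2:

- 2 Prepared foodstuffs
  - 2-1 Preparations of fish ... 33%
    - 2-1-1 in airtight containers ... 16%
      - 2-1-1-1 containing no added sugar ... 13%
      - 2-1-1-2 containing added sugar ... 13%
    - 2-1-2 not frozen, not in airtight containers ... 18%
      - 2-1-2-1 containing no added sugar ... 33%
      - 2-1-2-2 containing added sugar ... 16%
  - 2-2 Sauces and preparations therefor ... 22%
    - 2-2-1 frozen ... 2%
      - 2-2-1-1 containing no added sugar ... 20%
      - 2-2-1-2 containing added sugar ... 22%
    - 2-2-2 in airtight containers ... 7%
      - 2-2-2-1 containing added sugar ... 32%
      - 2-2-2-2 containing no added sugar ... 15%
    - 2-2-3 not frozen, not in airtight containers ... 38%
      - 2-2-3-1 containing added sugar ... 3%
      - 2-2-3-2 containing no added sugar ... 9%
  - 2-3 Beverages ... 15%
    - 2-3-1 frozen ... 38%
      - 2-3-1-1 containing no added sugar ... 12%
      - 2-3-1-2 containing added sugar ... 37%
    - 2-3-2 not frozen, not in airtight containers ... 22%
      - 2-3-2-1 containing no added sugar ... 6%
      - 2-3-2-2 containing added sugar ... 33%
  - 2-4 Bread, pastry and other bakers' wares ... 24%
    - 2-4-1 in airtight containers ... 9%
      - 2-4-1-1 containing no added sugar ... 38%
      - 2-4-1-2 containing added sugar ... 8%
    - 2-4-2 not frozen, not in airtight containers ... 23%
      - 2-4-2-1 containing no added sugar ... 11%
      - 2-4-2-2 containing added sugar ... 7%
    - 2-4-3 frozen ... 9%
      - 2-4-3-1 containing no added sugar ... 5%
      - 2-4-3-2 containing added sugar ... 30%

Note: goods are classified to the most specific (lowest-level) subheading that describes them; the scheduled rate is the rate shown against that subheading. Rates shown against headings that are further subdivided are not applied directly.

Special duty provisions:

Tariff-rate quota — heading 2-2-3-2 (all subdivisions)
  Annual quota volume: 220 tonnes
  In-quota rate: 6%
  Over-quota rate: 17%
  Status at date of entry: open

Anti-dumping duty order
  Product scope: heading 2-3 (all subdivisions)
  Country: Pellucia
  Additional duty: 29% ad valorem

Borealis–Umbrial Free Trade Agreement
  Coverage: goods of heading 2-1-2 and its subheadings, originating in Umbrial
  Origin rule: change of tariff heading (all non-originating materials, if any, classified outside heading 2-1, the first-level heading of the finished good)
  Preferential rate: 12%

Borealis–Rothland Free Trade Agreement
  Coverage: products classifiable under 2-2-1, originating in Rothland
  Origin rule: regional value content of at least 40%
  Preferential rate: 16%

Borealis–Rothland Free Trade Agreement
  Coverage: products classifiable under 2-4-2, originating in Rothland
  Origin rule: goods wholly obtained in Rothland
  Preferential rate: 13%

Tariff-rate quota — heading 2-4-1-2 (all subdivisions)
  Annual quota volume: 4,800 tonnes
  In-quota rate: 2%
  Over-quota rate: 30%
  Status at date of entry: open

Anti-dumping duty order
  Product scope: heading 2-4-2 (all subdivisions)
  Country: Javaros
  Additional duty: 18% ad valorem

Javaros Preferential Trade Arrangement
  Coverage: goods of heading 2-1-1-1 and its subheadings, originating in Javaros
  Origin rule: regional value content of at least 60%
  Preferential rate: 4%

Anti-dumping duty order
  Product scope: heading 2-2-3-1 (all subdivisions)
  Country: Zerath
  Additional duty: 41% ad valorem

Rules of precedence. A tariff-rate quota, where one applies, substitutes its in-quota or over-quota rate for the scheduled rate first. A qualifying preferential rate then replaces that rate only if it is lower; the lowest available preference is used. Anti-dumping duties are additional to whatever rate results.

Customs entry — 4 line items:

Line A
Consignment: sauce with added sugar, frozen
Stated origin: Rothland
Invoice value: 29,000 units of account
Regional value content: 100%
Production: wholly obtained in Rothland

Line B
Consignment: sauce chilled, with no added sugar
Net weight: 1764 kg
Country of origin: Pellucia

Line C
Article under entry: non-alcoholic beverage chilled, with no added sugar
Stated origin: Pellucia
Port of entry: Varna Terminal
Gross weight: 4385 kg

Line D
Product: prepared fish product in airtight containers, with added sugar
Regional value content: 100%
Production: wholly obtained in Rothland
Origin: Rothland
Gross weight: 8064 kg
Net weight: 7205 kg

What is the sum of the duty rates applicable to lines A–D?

70%

Line A: sauce → 2-2; frozen → 2-2-1; with added sugar → 2-2-1-2. Scheduled 22%. Rothland agreement on 2-2-1: RVC ≥ 40% → 16% available; Rothland agreement on 2-4-2: 2-2-1-2 not covered; preferential 16%. → 16%.
Line B: sauce → 2-2; chilled → 2-2-3; with no added sugar → 2-2-3-2. Scheduled 9%. quota on 2-2-3-2 open → in-quota 6%. → 6%.
Line C: non-alcoholic beverage → 2-3; chilled → 2-3-2; with no added sugar → 2-3-2-1. Scheduled 6%. anti-dumping (Pellucia, 2-3): +29%; total 6% + 29% = 35%. → 35%.
Line D: prepared fish product → 2-1; in airtight containers → 2-1-1; with added sugar → 2-1-1-2. Scheduled 13%. Rothland agreement on 2-2-1: 2-1-1-2 not covered; Rothland agreement on 2-4-2: 2-1-1-2 not covered. → 13%.
Sum: 16% + 6% + 35% + 13% = 70%.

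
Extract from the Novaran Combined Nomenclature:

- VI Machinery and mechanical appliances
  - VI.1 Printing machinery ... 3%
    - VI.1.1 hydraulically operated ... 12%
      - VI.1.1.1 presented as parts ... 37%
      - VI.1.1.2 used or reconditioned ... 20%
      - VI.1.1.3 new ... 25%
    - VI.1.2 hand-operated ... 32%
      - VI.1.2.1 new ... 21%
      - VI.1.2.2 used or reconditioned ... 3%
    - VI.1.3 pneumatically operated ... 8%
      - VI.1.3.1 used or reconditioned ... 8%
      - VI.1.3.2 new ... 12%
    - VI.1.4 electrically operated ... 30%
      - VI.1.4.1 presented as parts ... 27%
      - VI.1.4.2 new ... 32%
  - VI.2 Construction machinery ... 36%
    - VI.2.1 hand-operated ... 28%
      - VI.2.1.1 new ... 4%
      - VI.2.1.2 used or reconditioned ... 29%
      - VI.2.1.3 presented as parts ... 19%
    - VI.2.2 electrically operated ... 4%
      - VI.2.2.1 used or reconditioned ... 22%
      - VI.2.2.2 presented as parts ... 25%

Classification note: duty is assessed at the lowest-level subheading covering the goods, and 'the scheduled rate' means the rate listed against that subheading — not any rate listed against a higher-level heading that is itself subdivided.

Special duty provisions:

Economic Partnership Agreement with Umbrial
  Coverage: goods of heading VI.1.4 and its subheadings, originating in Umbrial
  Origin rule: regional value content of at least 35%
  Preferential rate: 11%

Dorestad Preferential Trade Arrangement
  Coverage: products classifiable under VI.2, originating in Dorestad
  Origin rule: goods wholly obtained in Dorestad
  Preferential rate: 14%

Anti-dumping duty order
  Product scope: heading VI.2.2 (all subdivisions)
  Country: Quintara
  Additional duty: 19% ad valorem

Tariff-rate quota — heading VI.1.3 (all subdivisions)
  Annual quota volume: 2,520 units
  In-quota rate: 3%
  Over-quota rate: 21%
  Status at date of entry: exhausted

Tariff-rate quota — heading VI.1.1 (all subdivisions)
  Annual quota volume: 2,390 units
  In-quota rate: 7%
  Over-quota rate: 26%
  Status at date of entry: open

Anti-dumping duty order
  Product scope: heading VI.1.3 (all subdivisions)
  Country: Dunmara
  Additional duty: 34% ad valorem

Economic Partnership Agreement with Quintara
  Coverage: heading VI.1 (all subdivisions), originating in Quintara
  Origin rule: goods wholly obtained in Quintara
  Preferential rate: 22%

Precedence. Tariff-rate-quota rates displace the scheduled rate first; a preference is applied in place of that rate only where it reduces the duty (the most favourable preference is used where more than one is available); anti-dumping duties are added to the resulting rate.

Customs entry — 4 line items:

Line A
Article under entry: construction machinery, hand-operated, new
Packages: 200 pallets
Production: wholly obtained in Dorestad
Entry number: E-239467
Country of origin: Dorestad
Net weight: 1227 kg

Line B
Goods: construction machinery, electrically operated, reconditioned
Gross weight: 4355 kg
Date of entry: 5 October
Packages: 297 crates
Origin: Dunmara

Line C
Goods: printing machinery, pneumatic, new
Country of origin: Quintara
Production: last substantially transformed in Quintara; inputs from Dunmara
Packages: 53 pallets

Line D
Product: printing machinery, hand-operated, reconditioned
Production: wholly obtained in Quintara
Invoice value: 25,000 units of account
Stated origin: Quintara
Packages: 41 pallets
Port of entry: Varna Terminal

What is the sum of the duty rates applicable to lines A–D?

50%

Line A: construction → VI.2; hand-operated → VI.2.1; new → VI.2.1.1. Scheduled 4%. Dorestad agreement on VI.2: wholly obtained → 14% available; preference 14% not lower than 4% → no reduction. → 4%.
Line B: construction → VI.2; electrically operated → VI.2.2; reconditioned → VI.2.2.1. Scheduled 22%. No special measure applies. → 22%.
Line C: printing → VI.1; pneumatic → VI.1.3; new → VI.1.3.2. Scheduled 12%. quota on VI.1.3 exhausted → over-quota 21%; Quintara agreement on VI.1: not wholly obtained. → 21%.
Line D: printing → VI.1; hand-operated → VI.1.2; reconditioned → VI.1.2.2. Scheduled 3%. Quintara agreement on VI.1: wholly obtained → 22% available; preference 22% not lower than 3% → no reduction. → 3%.
Sum: 4% + 22% + 21% + 3% = 50%.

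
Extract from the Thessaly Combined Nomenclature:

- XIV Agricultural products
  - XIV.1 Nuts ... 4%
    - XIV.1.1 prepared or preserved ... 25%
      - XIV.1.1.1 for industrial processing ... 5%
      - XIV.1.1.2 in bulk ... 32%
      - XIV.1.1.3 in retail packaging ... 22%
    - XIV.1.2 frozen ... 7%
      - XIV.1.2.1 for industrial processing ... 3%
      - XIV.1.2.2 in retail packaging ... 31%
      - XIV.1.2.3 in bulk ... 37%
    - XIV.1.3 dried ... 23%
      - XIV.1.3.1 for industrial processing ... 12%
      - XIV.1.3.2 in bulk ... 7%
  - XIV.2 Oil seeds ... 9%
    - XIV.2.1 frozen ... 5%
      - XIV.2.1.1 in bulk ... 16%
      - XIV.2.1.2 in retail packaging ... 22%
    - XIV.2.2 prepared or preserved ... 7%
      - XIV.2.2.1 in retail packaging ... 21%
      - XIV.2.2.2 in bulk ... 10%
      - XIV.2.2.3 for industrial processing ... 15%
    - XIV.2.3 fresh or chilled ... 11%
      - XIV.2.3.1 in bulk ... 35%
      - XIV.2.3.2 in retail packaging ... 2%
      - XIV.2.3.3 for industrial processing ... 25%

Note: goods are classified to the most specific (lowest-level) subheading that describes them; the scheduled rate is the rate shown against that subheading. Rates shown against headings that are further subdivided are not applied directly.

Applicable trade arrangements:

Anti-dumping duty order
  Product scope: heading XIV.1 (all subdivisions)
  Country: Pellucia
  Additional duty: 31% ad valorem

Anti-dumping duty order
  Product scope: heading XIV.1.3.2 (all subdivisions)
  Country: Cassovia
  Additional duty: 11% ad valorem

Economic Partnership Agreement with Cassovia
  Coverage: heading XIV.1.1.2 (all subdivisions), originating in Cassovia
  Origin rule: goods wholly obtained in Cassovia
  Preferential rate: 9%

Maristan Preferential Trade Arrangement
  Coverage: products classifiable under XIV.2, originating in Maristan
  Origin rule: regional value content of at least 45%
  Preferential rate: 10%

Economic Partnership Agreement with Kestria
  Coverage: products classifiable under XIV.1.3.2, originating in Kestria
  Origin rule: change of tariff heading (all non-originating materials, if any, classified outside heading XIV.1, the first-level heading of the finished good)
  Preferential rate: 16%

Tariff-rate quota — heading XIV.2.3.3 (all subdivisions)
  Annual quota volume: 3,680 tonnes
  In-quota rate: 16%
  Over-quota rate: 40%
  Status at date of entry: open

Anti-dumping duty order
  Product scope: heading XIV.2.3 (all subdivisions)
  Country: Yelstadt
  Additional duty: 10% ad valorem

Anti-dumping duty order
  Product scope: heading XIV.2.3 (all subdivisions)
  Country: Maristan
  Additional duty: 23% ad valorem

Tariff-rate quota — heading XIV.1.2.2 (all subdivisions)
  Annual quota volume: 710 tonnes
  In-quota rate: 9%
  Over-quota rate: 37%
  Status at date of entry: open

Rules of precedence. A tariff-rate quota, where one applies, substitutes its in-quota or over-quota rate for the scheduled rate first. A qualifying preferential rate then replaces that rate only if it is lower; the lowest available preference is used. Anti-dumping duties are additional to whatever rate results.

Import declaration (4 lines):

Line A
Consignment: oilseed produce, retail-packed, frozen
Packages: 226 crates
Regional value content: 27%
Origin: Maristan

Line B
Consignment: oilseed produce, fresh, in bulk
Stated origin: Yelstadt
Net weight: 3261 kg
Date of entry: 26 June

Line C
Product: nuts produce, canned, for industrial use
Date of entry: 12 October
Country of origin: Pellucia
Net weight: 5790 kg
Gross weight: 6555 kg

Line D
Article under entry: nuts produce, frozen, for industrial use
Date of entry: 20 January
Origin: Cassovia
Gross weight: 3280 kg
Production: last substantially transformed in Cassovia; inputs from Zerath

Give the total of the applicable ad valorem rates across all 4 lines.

Line A: oilseed → XIV.2; frozen → XIV.2.1; retail-packed → XIV.2.1.2. Scheduled 22%. Maristan agreement on XIV.2: RVC < 45%. → 22%.
Line B: oilseed → XIV.2; fresh → XIV.2.3; in bulk → XIV.2.3.1. Scheduled 35%. anti-dumping (Yelstadt, XIV.2.3): +10%; total 35% + 10% = 45%. → 45%.
Line C: nuts → XIV.1; canned → XIV.1.1; for industrial use → XIV.1.1.1. Scheduled 5%. anti-dumping (Pellucia, XIV.1): +31%; total 5% + 31% = 36%. → 36%.
Line D: nuts → XIV.1; frozen → XIV.1.2; for industrial use → XIV.1.2.1. Scheduled 3%. Cassovia agreement on XIV.1.1.2: XIV.1.2.1 not covered. → 3%.
Sum: 22% + 45% + 36% + 3% = 106%.

106%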